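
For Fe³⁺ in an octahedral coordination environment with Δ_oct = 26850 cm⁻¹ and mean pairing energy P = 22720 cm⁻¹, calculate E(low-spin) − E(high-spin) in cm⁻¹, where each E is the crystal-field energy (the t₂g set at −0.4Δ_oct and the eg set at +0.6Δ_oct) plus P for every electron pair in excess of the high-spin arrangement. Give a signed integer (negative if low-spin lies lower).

-8260

Fe is in group 8, so Fe³⁺ is d⁵ (8 − 3 = 5).
In the high-spin limit (t₂g³ eg²) the orbital term is 0.0Δ_oct = 0 cm⁻¹, with no excess pairing.
For low-spin the configuration is t₂g⁵ eg⁰: orbital energy -2.0 × 26850 = -53700 cm⁻¹, and 2 additional pairs relative to high-spin add 45440 cm⁻¹, giving -8260 cm⁻¹.
Thus E(LS) − E(HS) = -8260 cm⁻¹.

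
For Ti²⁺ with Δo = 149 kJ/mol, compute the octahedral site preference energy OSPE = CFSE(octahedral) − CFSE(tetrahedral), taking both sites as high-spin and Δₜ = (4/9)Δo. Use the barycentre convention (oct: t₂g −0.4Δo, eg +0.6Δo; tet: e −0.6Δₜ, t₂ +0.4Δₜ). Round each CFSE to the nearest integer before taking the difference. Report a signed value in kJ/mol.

Ti is in group 4, so Ti²⁺ is d² (4 − 2 = 2).
Octahedral high-spin t₂g² eg⁰: CFSE = -0.8 × 149 = -119 kJ/mol.
In a tetrahedral site the filling is e² t₂⁰: CFSE(tet) = -1.2Δₜ = -1.2 × (4/9)(149) = -79 kJ/mol.
OSPE = CFSE(oct) − CFSE(tet) = -119 − (-79) = -40 kJ/mol.

-40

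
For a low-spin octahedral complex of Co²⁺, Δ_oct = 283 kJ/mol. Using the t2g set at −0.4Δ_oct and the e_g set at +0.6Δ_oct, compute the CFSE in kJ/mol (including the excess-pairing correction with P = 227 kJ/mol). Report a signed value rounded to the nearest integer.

Co is in group 9, so Co²⁺ is d⁷ (9 − 2 = 7).
The d⁷ electrons fill as t2g^6 e_g^1.
Orbital CFSE = 6(-0.4) + 1(0.6) = -1.8Δ_oct = -1.8 × 283 = -509 kJ/mol.
High-spin d⁷ would be t2g^5 e_g^2 with 2 pairs; low-spin has 3, so 1 excess pair costs +1P = +227 kJ/mol.
Combining: -509 + 227 = -282 kJ/mol.

-282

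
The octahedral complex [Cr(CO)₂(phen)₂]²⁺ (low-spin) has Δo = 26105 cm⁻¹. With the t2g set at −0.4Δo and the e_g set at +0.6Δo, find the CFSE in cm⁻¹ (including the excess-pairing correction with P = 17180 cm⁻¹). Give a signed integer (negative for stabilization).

-24588

Ligand charges: 2×(+0) from CO and 2×(+0) from phen sum to +0; with overall charge +2, Cr is +2.
Group 6 minus oxidation state +2 gives a d⁴ configuration for Cr²⁺.
Electron filling gives t2g^4 e_g^0.
The orbital stabilization is -1.6Δo = -1.6 × 26105 = -41768 cm⁻¹.
Pairing penalty: 1 pair vs 0 in the high-spin reference → 1 extra × P = 17180 cm⁻¹.
Net CFSE = -41768 + 17180 = -24588 cm⁻¹.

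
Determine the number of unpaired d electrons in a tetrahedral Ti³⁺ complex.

Ti sits in group 4; removing 3 electrons leaves Ti³⁺ with 4 − 3 = 1 d electrons.
Tetrahedral fields are weak (Δₜ ≈ 4/9 Δₒ), so electrons fill high-spin.
Configuration: e¹ t₂⁰, giving 1 unpaired electron.

1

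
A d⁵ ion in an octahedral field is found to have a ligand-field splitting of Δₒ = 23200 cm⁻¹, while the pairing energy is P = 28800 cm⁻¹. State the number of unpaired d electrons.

With Δₒ < P the complex is high-spin.
Filling d⁵ accordingly: t₂g³ eg².
Unpaired electrons: 5.

5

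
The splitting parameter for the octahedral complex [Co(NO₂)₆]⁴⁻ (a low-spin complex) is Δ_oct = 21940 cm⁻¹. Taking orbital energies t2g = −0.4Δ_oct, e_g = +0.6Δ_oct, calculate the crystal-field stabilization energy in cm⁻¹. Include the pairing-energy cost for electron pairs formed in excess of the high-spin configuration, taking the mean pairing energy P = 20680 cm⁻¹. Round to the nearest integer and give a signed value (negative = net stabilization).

Each NO₂⁻ contributes -1; 6 × (-1) = -6. With overall charge -4, Co is in the +2 oxidation state.
Co²⁺: group 9, so d-count = 9 − 2 = 7.
The d⁷ electrons fill as t2g^6 e_g^1.
CFSE(orbital) = 6×(-0.4Δ_oct) + 1×(0.6Δ_oct) = -1.8Δ_oct; with Δ_oct = 21940 cm⁻¹ that is -39492 cm⁻¹.
High-spin d⁷ would be t2g^5 e_g^2 with 2 pairs; low-spin has 3, so 1 excess pair costs +1P = +20680 cm⁻¹.
Net CFSE = -39492 + 20680 = -18812 cm⁻¹.

-18812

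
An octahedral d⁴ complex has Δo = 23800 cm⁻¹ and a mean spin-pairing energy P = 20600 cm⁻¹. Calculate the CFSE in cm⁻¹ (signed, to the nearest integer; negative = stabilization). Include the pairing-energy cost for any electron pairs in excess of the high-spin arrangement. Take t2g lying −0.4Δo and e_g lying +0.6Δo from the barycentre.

-17480

With Δo > P the complex is low-spin.
Configuration: t2g^4 e_g^0.
Orbital CFSE = -1.6Δo = -1.6 × 23800 = -38080 cm⁻¹.
Excess pairs vs high-spin: 1 − 0 = 1; pairing cost = +20600 cm⁻¹.
Net CFSE = -38080 + 20600 = -17480 cm⁻¹.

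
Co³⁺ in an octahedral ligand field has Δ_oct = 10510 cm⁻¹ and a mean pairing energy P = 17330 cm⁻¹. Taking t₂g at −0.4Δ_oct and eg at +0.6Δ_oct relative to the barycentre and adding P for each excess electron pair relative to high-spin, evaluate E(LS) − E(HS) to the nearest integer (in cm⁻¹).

Group 9 minus oxidation state +3 gives a d⁶ configuration for Co³⁺.
High-spin: t₂g⁴ eg², CFSE = -0.4Δ_oct = -4204 cm⁻¹.
Low-spin t₂g⁶ eg⁰ gives -2.4Δ_oct = -25224 cm⁻¹, but forming 2 extra pairs costs 2P = 34660 cm⁻¹, so E(LS) = -25224 + 34660 = 9436 cm⁻¹.
Thus E(LS) − E(HS) = 13640 cm⁻¹.

13640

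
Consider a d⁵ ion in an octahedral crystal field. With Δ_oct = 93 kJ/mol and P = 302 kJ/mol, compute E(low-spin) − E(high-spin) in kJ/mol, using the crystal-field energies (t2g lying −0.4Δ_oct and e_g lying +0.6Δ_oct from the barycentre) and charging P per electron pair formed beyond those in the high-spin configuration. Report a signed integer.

418

High-spin d⁵ fills as t2g^3 e_g^2 with CFSE 3(−0.4) + 2(+0.6) = 0.0Δ_oct = 0 kJ/mol.
Low-spin t2g^5 e_g^0 gives -2.0Δ_oct = -186 kJ/mol, but forming 2 extra pairs costs 2P = 604 kJ/mol, so E(LS) = -186 + 604 = 418 kJ/mol.
The difference is 418 − (0) = 418 kJ/mol, so high-spin lies lower.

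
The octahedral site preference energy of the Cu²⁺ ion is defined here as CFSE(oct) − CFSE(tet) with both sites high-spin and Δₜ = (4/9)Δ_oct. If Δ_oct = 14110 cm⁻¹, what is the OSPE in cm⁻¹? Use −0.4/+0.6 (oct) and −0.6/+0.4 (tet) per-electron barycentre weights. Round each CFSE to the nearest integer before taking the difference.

-5958

Group 11 minus oxidation state +2 gives a d⁹ configuration for Cu²⁺.
Octahedral high-spin t₂g⁶ eg³: CFSE = -0.6 × 14110 = -8466 cm⁻¹.
Tetrahedral: e⁴ t₂⁵, CFSE = 4(−0.6) + 5(+0.4) = -0.4Δₜ = -0.4 × (4/9) × 14110 = -2508 cm⁻¹.
OSPE = -8466 − (-2508) = -5958 cm⁻¹.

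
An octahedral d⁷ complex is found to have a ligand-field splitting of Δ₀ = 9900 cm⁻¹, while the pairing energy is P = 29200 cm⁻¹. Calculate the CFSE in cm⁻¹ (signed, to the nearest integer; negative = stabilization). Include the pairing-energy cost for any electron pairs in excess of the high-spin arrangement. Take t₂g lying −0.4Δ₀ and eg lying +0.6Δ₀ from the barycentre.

-7920

Since Δ₀ = 9900 cm⁻¹ < P = 29200 cm⁻¹, the complex adopts the high-spin configuration.
Filling d⁷ accordingly: t₂g⁵ eg².
Orbital CFSE = -0.8Δ₀ = -0.8 × 9900 = -7920 cm⁻¹.
High-spin has no excess pairs, so no pairing correction applies.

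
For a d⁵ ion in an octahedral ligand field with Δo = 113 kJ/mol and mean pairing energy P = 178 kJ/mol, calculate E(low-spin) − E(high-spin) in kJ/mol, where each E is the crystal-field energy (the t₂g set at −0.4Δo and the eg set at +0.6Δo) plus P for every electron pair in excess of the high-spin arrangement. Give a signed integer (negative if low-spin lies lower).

130

High-spin d⁵ fills as t₂g³ eg² with CFSE 3(−0.4) + 2(+0.6) = 0.0Δo = 0 kJ/mol.
For low-spin the configuration is t₂g⁵ eg⁰: orbital energy -2.0 × 113 = -226 kJ/mol, and 2 additional pairs relative to high-spin add 356 kJ/mol, giving 130 kJ/mol.
E(LS) − E(HS) = 130 − (0) = 130 kJ/mol.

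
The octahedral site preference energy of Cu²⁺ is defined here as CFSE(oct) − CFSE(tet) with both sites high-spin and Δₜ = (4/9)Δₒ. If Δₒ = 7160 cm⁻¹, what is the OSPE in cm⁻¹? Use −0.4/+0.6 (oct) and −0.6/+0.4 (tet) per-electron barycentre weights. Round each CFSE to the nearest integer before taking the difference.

Cu²⁺: group 11, so d-count = 11 − 2 = 9.
Octahedral (high-spin): t2g^6 e_g^3, CFSE = 6(−0.4) + 3(+0.6) = -0.6Δₒ = -0.6 × 7160 = -4296 cm⁻¹.
In a tetrahedral site the filling is e^4 t2^5: CFSE(tet) = -0.4Δₜ = -0.4 × (4/9)(7160) = -1273 cm⁻¹.
OSPE = -4296 − (-1273) = -3023 cm⁻¹.

-3023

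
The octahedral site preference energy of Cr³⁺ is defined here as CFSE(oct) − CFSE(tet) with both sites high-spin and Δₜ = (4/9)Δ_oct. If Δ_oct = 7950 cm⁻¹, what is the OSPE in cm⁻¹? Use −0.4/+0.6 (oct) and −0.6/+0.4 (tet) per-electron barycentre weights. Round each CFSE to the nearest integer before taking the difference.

-6713

Cr³⁺: group 6, so d-count = 6 − 3 = 3.
Octahedral high-spin t2g^3 e_g^0: CFSE = -1.2 × 7950 = -9540 cm⁻¹.
Tetrahedral e^2 t2^1 gives -0.8Δₜ = -0.8 × (4/9) × 7950 = -2827 cm⁻¹.
OSPE = CFSE(oct) − CFSE(tet) = -9540 − (-2827) = -6713 cm⁻¹.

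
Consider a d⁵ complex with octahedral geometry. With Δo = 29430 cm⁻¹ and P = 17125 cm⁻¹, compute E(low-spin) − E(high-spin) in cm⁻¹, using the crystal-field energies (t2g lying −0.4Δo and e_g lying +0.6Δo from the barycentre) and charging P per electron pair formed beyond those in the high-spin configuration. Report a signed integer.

High-spin d⁵ fills as t2g^3 e_g^2 with CFSE 3(−0.4) + 2(+0.6) = 0.0Δo = 0 cm⁻¹.
For low-spin the configuration is t2g^5 e_g^0: orbital energy -2.0 × 29430 = -58860 cm⁻¹, and 2 additional pairs relative to high-spin add 34250 cm⁻¹, giving -24610 cm⁻¹.
Thus E(LS) − E(HS) = -24610 cm⁻¹.

-24610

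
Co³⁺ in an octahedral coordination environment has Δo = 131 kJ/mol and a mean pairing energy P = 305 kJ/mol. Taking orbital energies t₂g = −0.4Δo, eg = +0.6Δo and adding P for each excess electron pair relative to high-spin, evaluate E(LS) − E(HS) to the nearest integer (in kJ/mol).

Co sits in group 9; removing 3 electrons leaves Co³⁺ with 9 − 3 = 6 d electrons.
High-spin d⁶ fills as t₂g⁴ eg² with CFSE 4(−0.4) + 2(+0.6) = -0.4Δo = -52 kJ/mol.
For low-spin the configuration is t₂g⁶ eg⁰: orbital energy -2.4 × 131 = -314 kJ/mol, and 2 additional pairs relative to high-spin add 610 kJ/mol, giving 296 kJ/mol.
E(LS) − E(HS) = 296 − (-52) = 348 kJ/mol.

348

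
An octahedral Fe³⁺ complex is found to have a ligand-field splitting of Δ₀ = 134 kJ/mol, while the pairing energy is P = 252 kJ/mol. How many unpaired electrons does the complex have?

Fe³⁺: group 8, so d-count = 8 − 3 = 5.
Δ₀ < P, so pairing is avoided: the ground state is high-spin.
Filling d⁵ accordingly: t₂g³ eg².
Unpaired electrons: 5.

5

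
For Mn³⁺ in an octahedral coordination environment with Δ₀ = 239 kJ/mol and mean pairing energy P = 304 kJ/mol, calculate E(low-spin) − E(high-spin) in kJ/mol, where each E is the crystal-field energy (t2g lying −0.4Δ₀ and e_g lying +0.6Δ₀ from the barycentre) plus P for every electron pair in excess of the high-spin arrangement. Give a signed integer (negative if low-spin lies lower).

Mn³⁺: group 7, so d-count = 7 − 3 = 4.
High-spin: t2g^3 e_g^1, CFSE = -0.6Δ₀ = -143 kJ/mol.
Low-spin t2g^4 e_g^0 gives -1.6Δ₀ = -382 kJ/mol, but forming 1 extra pair costs 1P = 304 kJ/mol, so E(LS) = -382 + 304 = -78 kJ/mol.
The difference is -78 − (-143) = 65 kJ/mol, so high-spin lies lower.

65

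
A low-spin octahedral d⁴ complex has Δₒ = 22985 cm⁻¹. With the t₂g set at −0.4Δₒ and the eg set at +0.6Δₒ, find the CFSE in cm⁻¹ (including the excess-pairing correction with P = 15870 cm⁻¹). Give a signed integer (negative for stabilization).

-20906

Configuration: t₂g⁴ eg⁰.
Orbital CFSE = 4(-0.4) + 0(0.6) = -1.6Δₒ = -1.6 × 22985 = -36776 cm⁻¹.
Pairing penalty: 1 pair vs 0 in the high-spin reference → 1 extra × P = 15870 cm⁻¹.
Net CFSE = -36776 + 15870 = -20906 cm⁻¹.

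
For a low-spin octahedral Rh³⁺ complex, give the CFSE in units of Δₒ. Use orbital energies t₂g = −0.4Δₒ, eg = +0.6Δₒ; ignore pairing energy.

Group 9 minus oxidation state +3 gives a d⁶ configuration for Rh³⁺.
Configuration: t₂g⁶ eg⁰.
CFSE = 6(-0.4Δₒ) + 0(0.6Δₒ) = -2.4Δₒ + 0.0Δₒ = -2.4Δₒ.

-2.4 Δₒ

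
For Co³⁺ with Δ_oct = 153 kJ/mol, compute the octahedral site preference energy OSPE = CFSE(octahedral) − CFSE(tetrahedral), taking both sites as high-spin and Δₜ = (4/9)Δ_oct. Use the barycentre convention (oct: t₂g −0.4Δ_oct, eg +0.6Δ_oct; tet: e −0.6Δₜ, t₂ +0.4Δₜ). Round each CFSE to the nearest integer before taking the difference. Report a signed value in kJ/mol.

Co sits in group 9; removing 3 electrons leaves Co³⁺ with 9 − 3 = 6 d electrons.
In an octahedral site d⁶ (HS) is t₂g⁴ eg², giving CFSE(oct) = -0.4Δ_oct = -61 kJ/mol.
In a tetrahedral site the filling is e³ t₂³: CFSE(tet) = -0.6Δₜ = -0.6 × (4/9)(153) = -41 kJ/mol.
OSPE = -61 − (-41) = -20 kJ/mol.

-20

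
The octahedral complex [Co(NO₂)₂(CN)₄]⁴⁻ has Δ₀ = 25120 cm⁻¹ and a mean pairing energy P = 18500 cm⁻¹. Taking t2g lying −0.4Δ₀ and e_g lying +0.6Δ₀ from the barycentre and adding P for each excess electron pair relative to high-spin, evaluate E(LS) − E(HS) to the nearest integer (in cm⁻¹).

Ligand charges: 2×(-1) from NO₂⁻ and 4×(-1) from CN⁻ sum to -6; with overall charge -4, Co is +2.
Co²⁺: group 9, so d-count = 9 − 2 = 7.
In the high-spin limit (t2g^5 e_g^2) the orbital term is -0.8Δ₀ = -20096 cm⁻¹, with no excess pairing.
Low-spin t2g^6 e_g^1 gives -1.8Δ₀ = -45216 cm⁻¹, but forming 1 extra pair costs 1P = 18500 cm⁻¹, so E(LS) = -45216 + 18500 = -26716 cm⁻¹.
E(LS) − E(HS) = -26716 − (-20096) = -6620 cm⁻¹.

-6620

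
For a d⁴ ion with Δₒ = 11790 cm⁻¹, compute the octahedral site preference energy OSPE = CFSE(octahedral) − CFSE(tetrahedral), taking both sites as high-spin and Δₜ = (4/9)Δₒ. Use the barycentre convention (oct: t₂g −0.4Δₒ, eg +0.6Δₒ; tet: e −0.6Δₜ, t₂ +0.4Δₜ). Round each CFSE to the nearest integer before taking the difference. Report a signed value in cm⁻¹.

-4978

In an octahedral site d⁴ (HS) is t₂g³ eg¹, giving CFSE(oct) = -0.6Δₒ = -7074 cm⁻¹.
In a tetrahedral site the filling is e² t₂²: CFSE(tet) = -0.4Δₜ = -0.4 × (4/9)(11790) = -2096 cm⁻¹.
OSPE = CFSE(oct) − CFSE(tet) = -7074 − (-2096) = -4978 cm⁻¹.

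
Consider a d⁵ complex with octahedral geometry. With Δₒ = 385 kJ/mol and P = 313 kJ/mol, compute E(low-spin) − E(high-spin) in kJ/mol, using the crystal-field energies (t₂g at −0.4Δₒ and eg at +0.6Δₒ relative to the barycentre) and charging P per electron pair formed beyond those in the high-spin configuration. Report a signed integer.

-144

High-spin d⁵ fills as t₂g³ eg² with CFSE 3(−0.4) + 2(+0.6) = 0.0Δₒ = 0 kJ/mol.
Low-spin: t₂g⁵ eg⁰, orbital CFSE = -2.0Δₒ = -770 kJ/mol; plus 2 excess pairs × P = +626 kJ/mol; total -144 kJ/mol.
E(LS) − E(HS) = -144 − (0) = -144 kJ/mol.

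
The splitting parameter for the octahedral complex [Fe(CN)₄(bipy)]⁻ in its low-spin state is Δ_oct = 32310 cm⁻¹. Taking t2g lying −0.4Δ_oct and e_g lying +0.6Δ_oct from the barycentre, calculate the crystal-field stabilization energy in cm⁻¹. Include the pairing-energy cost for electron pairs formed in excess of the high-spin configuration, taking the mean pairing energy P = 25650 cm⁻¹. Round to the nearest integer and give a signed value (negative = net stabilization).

-13320

Ligand charges: 4×(-1) from CN⁻ and 1×(+0) from bipy sum to -4; with overall charge -1, Fe is +3.
Fe sits in group 8; removing 3 electrons leaves Fe³⁺ with 8 − 3 = 5 d electrons.
Configuration: t2g^5 e_g^0.
Orbital CFSE = 5(-0.4) + 0(0.6) = -2.0Δ_oct = -2.0 × 32310 = -64620 cm⁻¹.
Relative to high-spin t2g^3 e_g^2 (0 paired), the low-spin configuration has 2 additional pairs, contributing +2 × 25650 = +51300 cm⁻¹.
Overall CFSE = -64620 + 51300 = -13320 cm⁻¹.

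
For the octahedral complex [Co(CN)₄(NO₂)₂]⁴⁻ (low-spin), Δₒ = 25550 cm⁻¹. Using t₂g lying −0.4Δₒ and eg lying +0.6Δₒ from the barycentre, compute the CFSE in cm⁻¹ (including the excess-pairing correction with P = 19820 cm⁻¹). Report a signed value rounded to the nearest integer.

-26170

Ligand charges: 4×(-1) from CN⁻ and 2×(-1) from NO₂⁻ sum to -6; with overall charge -4, Co is +2.
Co is in group 9, so Co²⁺ is d⁷ (9 − 2 = 7).
Configuration: t₂g⁶ eg¹.
The orbital stabilization is -1.8Δₒ = -1.8 × 25550 = -45990 cm⁻¹.
High-spin d⁷ would be t₂g⁵ eg² with 2 pairs; low-spin has 3, so 1 excess pair costs +1P = +19820 cm⁻¹.
Overall CFSE = -45990 + 19820 = -26170 cm⁻¹.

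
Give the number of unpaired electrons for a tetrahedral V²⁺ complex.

3

Group 5 minus oxidation state +2 gives a d³ configuration for V²⁺.
Tetrahedral splitting is small, so the complex is high-spin.
Configuration: e^2 t2^1, giving 3 unpaired electrons.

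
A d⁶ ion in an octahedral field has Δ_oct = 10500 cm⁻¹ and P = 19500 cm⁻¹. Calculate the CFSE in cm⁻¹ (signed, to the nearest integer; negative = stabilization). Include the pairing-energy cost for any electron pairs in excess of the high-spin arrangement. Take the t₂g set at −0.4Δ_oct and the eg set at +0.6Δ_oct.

-4200

Since Δ_oct = 10500 cm⁻¹ < P = 19500 cm⁻¹, the complex adopts the high-spin configuration.
That gives t₂g⁴ eg².
Orbital CFSE = -0.4Δ_oct = -0.4 × 10500 = -4200 cm⁻¹.
High-spin has no excess pairs, so no pairing correction applies.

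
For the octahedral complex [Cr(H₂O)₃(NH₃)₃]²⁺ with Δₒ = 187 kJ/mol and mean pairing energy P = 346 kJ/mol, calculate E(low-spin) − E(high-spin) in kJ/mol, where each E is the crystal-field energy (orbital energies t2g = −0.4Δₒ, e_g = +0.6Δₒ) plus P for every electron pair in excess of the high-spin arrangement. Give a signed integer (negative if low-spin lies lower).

159

Ligand charges: 3×(+0) from H₂O and 3×(+0) from NH₃ sum to +0; with overall charge +2, Cr is +2.
Cr is in group 6, so Cr²⁺ is d⁴ (6 − 2 = 4).
High-spin d⁴ fills as t2g^3 e_g^1 with CFSE 3(−0.4) + 1(+0.6) = -0.6Δₒ = -112 kJ/mol.
For low-spin the configuration is t2g^4 e_g^0: orbital energy -1.6 × 187 = -299 kJ/mol, and 1 additional pair relative to high-spin adds 346 kJ/mol, giving 47 kJ/mol.
Thus E(LS) − E(HS) = 159 kJ/mol.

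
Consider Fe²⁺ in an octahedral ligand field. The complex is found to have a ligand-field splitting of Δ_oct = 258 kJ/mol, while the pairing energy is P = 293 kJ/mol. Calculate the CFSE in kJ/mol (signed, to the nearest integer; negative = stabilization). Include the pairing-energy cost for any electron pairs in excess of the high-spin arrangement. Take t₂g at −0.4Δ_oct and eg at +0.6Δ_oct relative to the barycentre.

-103

Fe²⁺: group 8, so d-count = 8 − 2 = 6.
Δ_oct < P, so pairing is avoided: the ground state is high-spin.
That gives t₂g⁴ eg².
Orbital CFSE = -0.4Δ_oct = -0.4 × 258 = -103 kJ/mol.
High-spin has no excess pairs, so no pairing correction applies.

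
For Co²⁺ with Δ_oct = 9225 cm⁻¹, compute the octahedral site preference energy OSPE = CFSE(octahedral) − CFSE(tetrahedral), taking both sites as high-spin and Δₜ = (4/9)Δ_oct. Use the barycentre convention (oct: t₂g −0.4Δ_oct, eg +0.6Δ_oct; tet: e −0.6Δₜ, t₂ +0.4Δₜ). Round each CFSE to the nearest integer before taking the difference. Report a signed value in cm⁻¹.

-2460

Co²⁺: group 9, so d-count = 9 − 2 = 7.
Octahedral high-spin t₂g⁵ eg²: CFSE = -0.8 × 9225 = -7380 cm⁻¹.
Tetrahedral e⁴ t₂³ gives -1.2Δₜ = -1.2 × (4/9) × 9225 = -4920 cm⁻¹.
OSPE = CFSE(oct) − CFSE(tet) = -7380 − (-4920) = -2460 cm⁻¹.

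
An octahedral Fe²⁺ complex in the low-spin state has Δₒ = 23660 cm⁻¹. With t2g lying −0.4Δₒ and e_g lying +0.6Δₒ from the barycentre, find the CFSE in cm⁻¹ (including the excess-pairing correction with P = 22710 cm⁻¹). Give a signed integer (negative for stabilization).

Group 8 minus oxidation state +2 gives a d⁶ configuration for Fe²⁺.
The d⁶ electrons fill as t2g^6 e_g^0.
Orbital CFSE = 6(-0.4) + 0(0.6) = -2.4Δₒ = -2.4 × 23660 = -56784 cm⁻¹.
Pairing penalty: 3 pairs vs 1 in the high-spin reference → 2 extra × P = 45420 cm⁻¹.
Combining: -56784 + 45420 = -11364 cm⁻¹.

-11364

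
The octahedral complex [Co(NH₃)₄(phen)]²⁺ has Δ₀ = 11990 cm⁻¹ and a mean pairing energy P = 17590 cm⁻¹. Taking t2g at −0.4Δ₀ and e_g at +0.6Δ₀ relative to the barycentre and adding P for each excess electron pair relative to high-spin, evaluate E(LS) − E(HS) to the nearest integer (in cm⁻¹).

Ligand charges: 4×(+0) from NH₃ and 1×(+0) from phen sum to +0; with overall charge +2, Co is +2.
Co sits in group 9; removing 2 electrons leaves Co²⁺ with 9 − 2 = 7 d electrons.
High-spin: t2g^5 e_g^2, CFSE = -0.8Δ₀ = -9592 cm⁻¹.
For low-spin the configuration is t2g^6 e_g^1: orbital energy -1.8 × 11990 = -21582 cm⁻¹, and 1 additional pair relative to high-spin adds 17590 cm⁻¹, giving -3992 cm⁻¹.
The difference is -3992 − (-9592) = 5600 cm⁻¹, so high-spin lies lower.

5600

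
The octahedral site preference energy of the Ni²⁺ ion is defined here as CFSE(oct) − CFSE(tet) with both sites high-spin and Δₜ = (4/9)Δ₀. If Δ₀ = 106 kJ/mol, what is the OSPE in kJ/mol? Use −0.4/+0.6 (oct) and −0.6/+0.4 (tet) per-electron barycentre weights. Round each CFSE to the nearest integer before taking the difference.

Group 10 minus oxidation state +2 gives a d⁸ configuration for Ni²⁺.
In an octahedral site d⁸ (HS) is t₂g⁶ eg², giving CFSE(oct) = -1.2Δ₀ = -127 kJ/mol.
In a tetrahedral site the filling is e⁴ t₂⁴: CFSE(tet) = -0.8Δₜ = -0.8 × (4/9)(106) = -38 kJ/mol.
OSPE = -127 − (-38) = -89 kJ/mol.

-89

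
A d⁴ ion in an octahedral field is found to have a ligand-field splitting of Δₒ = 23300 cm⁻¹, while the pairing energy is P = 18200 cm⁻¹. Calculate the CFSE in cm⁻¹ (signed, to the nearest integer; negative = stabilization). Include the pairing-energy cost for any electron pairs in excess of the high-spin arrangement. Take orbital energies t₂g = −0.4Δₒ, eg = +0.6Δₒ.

With Δₒ > P the complex is low-spin.
That gives t₂g⁴ eg⁰.
Orbital CFSE = -1.6Δₒ = -1.6 × 23300 = -37280 cm⁻¹.
Excess pairs vs high-spin: 1 − 0 = 1; pairing cost = +18200 cm⁻¹.
Net CFSE = -37280 + 18200 = -19080 cm⁻¹.

-19080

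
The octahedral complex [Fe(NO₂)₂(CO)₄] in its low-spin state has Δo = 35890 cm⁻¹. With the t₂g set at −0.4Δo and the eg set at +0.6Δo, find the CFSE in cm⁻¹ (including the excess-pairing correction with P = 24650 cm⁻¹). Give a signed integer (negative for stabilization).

Ligand charges: 2×(-1) from NO₂⁻ and 4×(+0) from CO sum to -2; with overall charge +0, Fe is +2.
Group 8 minus oxidation state +2 gives a d⁶ configuration for Fe²⁺.
The d⁶ electrons fill as t₂g⁶ eg⁰.
The orbital stabilization is -2.4Δo = -2.4 × 35890 = -86136 cm⁻¹.
High-spin d⁶ would be t₂g⁴ eg² with 1 pair; low-spin has 3, so 2 excess pairs cost +2P = +49300 cm⁻¹.
Net CFSE = -86136 + 49300 = -36836 cm⁻¹.

-36836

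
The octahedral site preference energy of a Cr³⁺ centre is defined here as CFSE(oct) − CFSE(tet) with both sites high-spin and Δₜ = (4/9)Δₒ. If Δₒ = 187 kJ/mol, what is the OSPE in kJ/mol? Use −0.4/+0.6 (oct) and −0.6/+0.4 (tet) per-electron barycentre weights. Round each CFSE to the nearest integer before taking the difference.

-158

Cr³⁺: group 6, so d-count = 6 − 3 = 3.
Octahedral (high-spin): t2g^3 e_g^0, CFSE = 3(−0.4) + 0(+0.6) = -1.2Δₒ = -1.2 × 187 = -224 kJ/mol.
In a tetrahedral site the filling is e^2 t2^1: CFSE(tet) = -0.8Δₜ = -0.8 × (4/9)(187) = -66 kJ/mol.
Subtracting, OSPE = -224 − (-66) = -158 kJ/mol.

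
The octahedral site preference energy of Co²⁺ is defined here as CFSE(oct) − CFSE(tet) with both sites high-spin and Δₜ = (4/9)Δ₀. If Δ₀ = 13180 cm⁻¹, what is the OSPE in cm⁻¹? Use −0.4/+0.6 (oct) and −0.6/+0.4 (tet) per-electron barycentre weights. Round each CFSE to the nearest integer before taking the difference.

Group 9 minus oxidation state +2 gives a d⁷ configuration for Co²⁺.
Octahedral high-spin t₂g⁵ eg²: CFSE = -0.8 × 13180 = -10544 cm⁻¹.
In a tetrahedral site the filling is e⁴ t₂³: CFSE(tet) = -1.2Δₜ = -1.2 × (4/9)(13180) = -7029 cm⁻¹.
OSPE = -10544 − (-7029) = -3515 cm⁻¹.

-3515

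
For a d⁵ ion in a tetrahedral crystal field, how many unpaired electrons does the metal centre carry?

With tetrahedral geometry the complex is necessarily high-spin.
Configuration: e^2 t2^3, giving 5 unpaired electrons.

5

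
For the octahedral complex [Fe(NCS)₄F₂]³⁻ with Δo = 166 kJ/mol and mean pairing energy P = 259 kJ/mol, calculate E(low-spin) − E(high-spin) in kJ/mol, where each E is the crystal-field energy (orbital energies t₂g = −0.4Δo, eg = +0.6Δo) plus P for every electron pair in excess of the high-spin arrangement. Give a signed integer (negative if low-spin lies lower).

Ligand charges: 4×(-1) from NCS⁻ and 2×(-1) from F⁻ sum to -6; with overall charge -3, Fe is +3.
Group 8 minus oxidation state +3 gives a d⁵ configuration for Fe³⁺.
High-spin: t₂g³ eg², CFSE = 0.0Δo = 0 kJ/mol.
For low-spin the configuration is t₂g⁵ eg⁰: orbital energy -2.0 × 166 = -332 kJ/mol, and 2 additional pairs relative to high-spin add 518 kJ/mol, giving 186 kJ/mol.
E(LS) − E(HS) = 186 − (0) = 186 kJ/mol.

186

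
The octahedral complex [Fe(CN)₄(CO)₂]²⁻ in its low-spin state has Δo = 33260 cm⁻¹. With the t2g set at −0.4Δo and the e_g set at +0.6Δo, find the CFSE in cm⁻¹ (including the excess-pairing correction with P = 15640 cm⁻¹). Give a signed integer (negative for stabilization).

Ligand charges: 4×(-1) from CN⁻ and 2×(+0) from CO sum to -4; with overall charge -2, Fe is +2.
Fe sits in group 8; removing 2 electrons leaves Fe²⁺ with 8 − 2 = 6 d electrons.
Configuration: t2g^6 e_g^0.
The orbital stabilization is -2.4Δo = -2.4 × 33260 = -79824 cm⁻¹.
Relative to high-spin t2g^4 e_g^2 (1 paired), the low-spin configuration has 2 additional pairs, contributing +2 × 15640 = +31280 cm⁻¹.
Combining: -79824 + 31280 = -48544 cm⁻¹.

-48544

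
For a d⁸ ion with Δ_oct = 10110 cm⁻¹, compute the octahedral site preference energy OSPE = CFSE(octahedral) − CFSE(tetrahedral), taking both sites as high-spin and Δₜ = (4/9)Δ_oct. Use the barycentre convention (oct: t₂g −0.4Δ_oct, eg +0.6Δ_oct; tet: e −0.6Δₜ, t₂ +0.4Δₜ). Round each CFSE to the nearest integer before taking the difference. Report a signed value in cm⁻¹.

-8537

Octahedral high-spin t₂g⁶ eg²: CFSE = -1.2 × 10110 = -12132 cm⁻¹.
In a tetrahedral site the filling is e⁴ t₂⁴: CFSE(tet) = -0.8Δₜ = -0.8 × (4/9)(10110) = -3595 cm⁻¹.
OSPE = CFSE(oct) − CFSE(tet) = -12132 − (-3595) = -8537 cm⁻¹.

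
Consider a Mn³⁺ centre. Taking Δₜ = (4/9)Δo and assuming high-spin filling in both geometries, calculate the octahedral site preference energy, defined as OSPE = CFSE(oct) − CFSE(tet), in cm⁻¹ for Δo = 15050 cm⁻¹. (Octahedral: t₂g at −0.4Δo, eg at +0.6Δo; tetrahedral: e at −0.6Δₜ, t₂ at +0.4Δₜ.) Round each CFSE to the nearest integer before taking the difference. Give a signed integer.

Mn is in group 7, so Mn³⁺ is d⁴ (7 − 3 = 4).
Octahedral high-spin t2g^3 e_g^1: CFSE = -0.6 × 15050 = -9030 cm⁻¹.
In a tetrahedral site the filling is e^2 t2^2: CFSE(tet) = -0.4Δₜ = -0.4 × (4/9)(15050) = -2676 cm⁻¹.
OSPE = CFSE(oct) − CFSE(tet) = -9030 − (-2676) = -6354 cm⁻¹.

-6354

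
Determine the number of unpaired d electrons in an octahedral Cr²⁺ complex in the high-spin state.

4

Cr is in group 6, so Cr²⁺ is d⁴ (6 − 2 = 4).
Configuration: t₂g³ eg¹, giving 4 unpaired electrons.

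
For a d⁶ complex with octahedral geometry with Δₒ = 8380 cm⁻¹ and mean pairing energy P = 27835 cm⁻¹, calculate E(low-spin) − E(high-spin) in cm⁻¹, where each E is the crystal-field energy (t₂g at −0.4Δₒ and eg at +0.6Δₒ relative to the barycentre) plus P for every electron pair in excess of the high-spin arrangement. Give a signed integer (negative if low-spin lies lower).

In the high-spin limit (t₂g⁴ eg²) the orbital term is -0.4Δₒ = -3352 cm⁻¹, with no excess pairing.
Low-spin: t₂g⁶ eg⁰, orbital CFSE = -2.4Δₒ = -20112 cm⁻¹; plus 2 excess pairs × P = +55670 cm⁻¹; total 35558 cm⁻¹.
The difference is 35558 − (-3352) = 38910 cm⁻¹, so high-spin lies lower.

38910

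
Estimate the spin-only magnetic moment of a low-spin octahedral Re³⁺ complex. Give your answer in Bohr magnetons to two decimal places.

Re sits in group 7; removing 3 electrons leaves Re³⁺ with 7 − 3 = 4 d electrons.
Configuration: t₂g⁴ eg⁰ → 2 unpaired electrons.
μ(spin-only) = √[2(2+2)] = √8 ≈ 2.83 Bohr magnetons.

2.83 Bohr magnetons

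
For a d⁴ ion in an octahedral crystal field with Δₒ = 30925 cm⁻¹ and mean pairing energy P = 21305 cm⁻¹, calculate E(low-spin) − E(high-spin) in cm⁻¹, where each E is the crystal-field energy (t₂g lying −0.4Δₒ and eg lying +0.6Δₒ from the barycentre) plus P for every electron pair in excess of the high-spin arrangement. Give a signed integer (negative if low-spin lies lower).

-9620

High-spin: t₂g³ eg¹, CFSE = -0.6Δₒ = -18555 cm⁻¹.
For low-spin the configuration is t₂g⁴ eg⁰: orbital energy -1.6 × 30925 = -49480 cm⁻¹, and 1 additional pair relative to high-spin adds 21305 cm⁻¹, giving -28175 cm⁻¹.
Thus E(LS) − E(HS) = -9620 cm⁻¹.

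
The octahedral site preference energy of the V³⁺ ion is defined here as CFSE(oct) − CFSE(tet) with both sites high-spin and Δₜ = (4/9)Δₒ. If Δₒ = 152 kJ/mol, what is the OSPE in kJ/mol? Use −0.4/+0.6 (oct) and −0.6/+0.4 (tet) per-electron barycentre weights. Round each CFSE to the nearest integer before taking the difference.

V sits in group 5; removing 3 electrons leaves V³⁺ with 5 − 3 = 2 d electrons.
Octahedral high-spin t2g^2 e_g^0: CFSE = -0.8 × 152 = -122 kJ/mol.
In a tetrahedral site the filling is e^2 t2^0: CFSE(tet) = -1.2Δₜ = -1.2 × (4/9)(152) = -81 kJ/mol.
Subtracting, OSPE = -122 − (-81) = -41 kJ/mol.

-41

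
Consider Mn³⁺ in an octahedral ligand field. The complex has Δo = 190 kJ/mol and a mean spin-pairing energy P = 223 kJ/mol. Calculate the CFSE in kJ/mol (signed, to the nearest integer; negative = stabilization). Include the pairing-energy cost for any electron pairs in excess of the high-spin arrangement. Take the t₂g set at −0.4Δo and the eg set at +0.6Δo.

-114

Mn sits in group 7; removing 3 electrons leaves Mn³⁺ with 7 − 3 = 4 d electrons.
Here Δo < P (190 < 223), so the high-spin state is favoured.
Configuration: t₂g³ eg¹.
Orbital CFSE = -0.6Δo = -0.6 × 190 = -114 kJ/mol.
High-spin has no excess pairs, so no pairing correction applies.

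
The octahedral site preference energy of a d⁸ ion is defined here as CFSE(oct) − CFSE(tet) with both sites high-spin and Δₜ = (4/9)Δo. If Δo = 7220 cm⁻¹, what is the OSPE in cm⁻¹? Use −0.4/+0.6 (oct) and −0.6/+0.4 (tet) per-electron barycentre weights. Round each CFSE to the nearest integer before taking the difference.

-6097

Octahedral high-spin t2g^6 e_g^2: CFSE = -1.2 × 7220 = -8664 cm⁻¹.
Tetrahedral: e^4 t2^4, CFSE = 4(−0.6) + 4(+0.4) = -0.8Δₜ = -0.8 × (4/9) × 7220 = -2567 cm⁻¹.
Subtracting, OSPE = -8664 − (-2567) = -6097 cm⁻¹.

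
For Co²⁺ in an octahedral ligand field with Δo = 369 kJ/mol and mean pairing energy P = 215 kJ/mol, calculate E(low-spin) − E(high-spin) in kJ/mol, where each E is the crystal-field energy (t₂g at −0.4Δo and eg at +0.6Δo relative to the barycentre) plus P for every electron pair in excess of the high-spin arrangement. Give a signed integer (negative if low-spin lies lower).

Co sits in group 9; removing 2 electrons leaves Co²⁺ with 9 − 2 = 7 d electrons.
In the high-spin limit (t₂g⁵ eg²) the orbital term is -0.8Δo = -295 kJ/mol, with no excess pairing.
Low-spin t₂g⁶ eg¹ gives -1.8Δo = -664 kJ/mol, but forming 1 extra pair costs 1P = 215 kJ/mol, so E(LS) = -664 + 215 = -449 kJ/mol.
Thus E(LS) − E(HS) = -154 kJ/mol.

-154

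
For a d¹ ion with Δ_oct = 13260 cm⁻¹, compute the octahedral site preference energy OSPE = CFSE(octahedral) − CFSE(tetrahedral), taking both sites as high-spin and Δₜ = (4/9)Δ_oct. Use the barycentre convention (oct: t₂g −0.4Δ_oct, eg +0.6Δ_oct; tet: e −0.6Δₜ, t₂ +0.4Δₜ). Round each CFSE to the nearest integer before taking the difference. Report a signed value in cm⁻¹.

-1768

Octahedral (high-spin): t2g^1 e_g^0, CFSE = 1(−0.4) + 0(+0.6) = -0.4Δ_oct = -0.4 × 13260 = -5304 cm⁻¹.
Tetrahedral: e^1 t2^0, CFSE = 1(−0.6) + 0(+0.4) = -0.6Δₜ = -0.6 × (4/9) × 13260 = -3536 cm⁻¹.
OSPE = -5304 − (-3536) = -1768 cm⁻¹.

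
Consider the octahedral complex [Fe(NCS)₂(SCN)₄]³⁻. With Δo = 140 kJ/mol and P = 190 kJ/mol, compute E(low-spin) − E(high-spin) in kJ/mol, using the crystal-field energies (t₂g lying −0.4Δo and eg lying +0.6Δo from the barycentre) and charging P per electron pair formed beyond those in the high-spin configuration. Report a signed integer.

Ligand charges: 2×(-1) from NCS⁻ and 4×(-1) from SCN⁻ sum to -6; with overall charge -3, Fe is +3.
Fe sits in group 8; removing 3 electrons leaves Fe³⁺ with 8 − 3 = 5 d electrons.
In the high-spin limit (t₂g³ eg²) the orbital term is 0.0Δo = 0 kJ/mol, with no excess pairing.
For low-spin the configuration is t₂g⁵ eg⁰: orbital energy -2.0 × 140 = -280 kJ/mol, and 2 additional pairs relative to high-spin add 380 kJ/mol, giving 100 kJ/mol.
E(LS) − E(HS) = 100 − (0) = 100 kJ/mol.

100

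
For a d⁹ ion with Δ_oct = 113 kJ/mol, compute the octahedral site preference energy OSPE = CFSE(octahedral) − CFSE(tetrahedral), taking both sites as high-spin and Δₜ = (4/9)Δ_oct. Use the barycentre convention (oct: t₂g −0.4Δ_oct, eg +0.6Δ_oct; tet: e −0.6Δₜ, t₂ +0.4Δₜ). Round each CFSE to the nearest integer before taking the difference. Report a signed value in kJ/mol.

-48

Octahedral (high-spin): t2g^6 e_g^3, CFSE = 6(−0.4) + 3(+0.6) = -0.6Δ_oct = -0.6 × 113 = -68 kJ/mol.
Tetrahedral e^4 t2^5 gives -0.4Δₜ = -0.4 × (4/9) × 113 = -20 kJ/mol.
Subtracting, OSPE = -68 − (-20) = -48 kJ/mol.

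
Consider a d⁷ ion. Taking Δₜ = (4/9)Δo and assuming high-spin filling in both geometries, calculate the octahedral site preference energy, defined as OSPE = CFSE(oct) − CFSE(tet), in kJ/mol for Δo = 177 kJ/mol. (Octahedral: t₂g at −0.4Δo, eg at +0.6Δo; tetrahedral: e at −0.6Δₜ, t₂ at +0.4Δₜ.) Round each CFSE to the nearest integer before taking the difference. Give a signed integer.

Octahedral (high-spin): t₂g⁵ eg², CFSE = 5(−0.4) + 2(+0.6) = -0.8Δo = -0.8 × 177 = -142 kJ/mol.
Tetrahedral: e⁴ t₂³, CFSE = 4(−0.6) + 3(+0.4) = -1.2Δₜ = -1.2 × (4/9) × 177 = -94 kJ/mol.
Subtracting, OSPE = -142 − (-94) = -48 kJ/mol.

-48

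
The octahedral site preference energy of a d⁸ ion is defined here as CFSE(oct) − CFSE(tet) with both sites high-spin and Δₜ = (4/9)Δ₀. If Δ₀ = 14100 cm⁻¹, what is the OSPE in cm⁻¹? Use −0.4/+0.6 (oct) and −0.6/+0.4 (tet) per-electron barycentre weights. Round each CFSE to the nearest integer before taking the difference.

-11907

In an octahedral site d⁸ (HS) is t2g^6 e_g^2, giving CFSE(oct) = -1.2Δ₀ = -16920 cm⁻¹.
Tetrahedral e^4 t2^4 gives -0.8Δₜ = -0.8 × (4/9) × 14100 = -5013 cm⁻¹.
Subtracting, OSPE = -16920 − (-5013) = -11907 cm⁻¹.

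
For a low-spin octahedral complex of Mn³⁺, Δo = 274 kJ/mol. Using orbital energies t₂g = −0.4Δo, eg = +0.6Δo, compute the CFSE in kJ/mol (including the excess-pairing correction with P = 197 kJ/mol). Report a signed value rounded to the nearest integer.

Mn is in group 7, so Mn³⁺ is d⁴ (7 − 3 = 4).
The d⁴ electrons fill as t₂g⁴ eg⁰.
Orbital CFSE = 4(-0.4) + 0(0.6) = -1.6Δo = -1.6 × 274 = -438 kJ/mol.
Pairing penalty: 1 pair vs 0 in the high-spin reference → 1 extra × P = 197 kJ/mol.
Combining: -438 + 197 = -241 kJ/mol.

-241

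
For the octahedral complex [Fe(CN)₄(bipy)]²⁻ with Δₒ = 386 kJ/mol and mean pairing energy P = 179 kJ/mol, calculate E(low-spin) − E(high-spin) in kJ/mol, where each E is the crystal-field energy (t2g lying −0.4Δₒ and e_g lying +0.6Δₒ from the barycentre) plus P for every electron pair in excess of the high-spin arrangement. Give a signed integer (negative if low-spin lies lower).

-414

Ligand charges: 4×(-1) from CN⁻ and 1×(+0) from bipy sum to -4; with overall charge -2, Fe is +2.
Fe sits in group 8; removing 2 electrons leaves Fe²⁺ with 8 − 2 = 6 d electrons.
High-spin d⁶ fills as t2g^4 e_g^2 with CFSE 4(−0.4) + 2(+0.6) = -0.4Δₒ = -154 kJ/mol.
For low-spin the configuration is t2g^6 e_g^0: orbital energy -2.4 × 386 = -926 kJ/mol, and 2 additional pairs relative to high-spin add 358 kJ/mol, giving -568 kJ/mol.
The difference is -568 − (-154) = -414 kJ/mol, so low-spin lies lower.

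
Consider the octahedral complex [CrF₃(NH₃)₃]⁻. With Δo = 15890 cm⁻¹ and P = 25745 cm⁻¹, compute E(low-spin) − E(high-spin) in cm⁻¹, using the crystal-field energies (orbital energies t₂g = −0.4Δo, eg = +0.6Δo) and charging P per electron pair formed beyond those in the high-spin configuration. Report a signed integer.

9855

Ligand charges: 3×(-1) from F⁻ and 3×(+0) from NH₃ sum to -3; with overall charge -1, Cr is +2.
Cr sits in group 6; removing 2 electrons leaves Cr²⁺ with 6 − 2 = 4 d electrons.
In the high-spin limit (t₂g³ eg¹) the orbital term is -0.6Δo = -9534 cm⁻¹, with no excess pairing.
For low-spin the configuration is t₂g⁴ eg⁰: orbital energy -1.6 × 15890 = -25424 cm⁻¹, and 1 additional pair relative to high-spin adds 25745 cm⁻¹, giving 321 cm⁻¹.
The difference is 321 − (-9534) = 9855 cm⁻¹, so high-spin lies lower.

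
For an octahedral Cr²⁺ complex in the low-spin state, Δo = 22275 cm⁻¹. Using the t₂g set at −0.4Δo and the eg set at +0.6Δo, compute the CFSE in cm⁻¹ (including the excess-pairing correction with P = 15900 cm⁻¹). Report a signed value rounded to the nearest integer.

-19740

Cr is in group 6, so Cr²⁺ is d⁴ (6 − 2 = 4).
Electron filling gives t₂g⁴ eg⁰.
The orbital stabilization is -1.6Δo = -1.6 × 22275 = -35640 cm⁻¹.
High-spin d⁴ would be t₂g³ eg¹ with 0 pairs; low-spin has 1, so 1 excess pair costs +1P = +15900 cm⁻¹.
Combining: -35640 + 15900 = -19740 cm⁻¹.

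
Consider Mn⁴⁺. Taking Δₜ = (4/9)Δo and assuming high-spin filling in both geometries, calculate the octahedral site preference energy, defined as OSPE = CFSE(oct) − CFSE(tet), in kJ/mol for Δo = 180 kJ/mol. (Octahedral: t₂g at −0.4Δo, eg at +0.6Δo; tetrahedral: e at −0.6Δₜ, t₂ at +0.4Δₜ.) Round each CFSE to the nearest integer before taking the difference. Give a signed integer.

Mn sits in group 7; removing 4 electrons leaves Mn⁴⁺ with 7 − 4 = 3 d electrons.
Octahedral (high-spin): t2g^3 e_g^0, CFSE = 3(−0.4) + 0(+0.6) = -1.2Δo = -1.2 × 180 = -216 kJ/mol.
Tetrahedral e^2 t2^1 gives -0.8Δₜ = -0.8 × (4/9) × 180 = -64 kJ/mol.
OSPE = -216 − (-64) = -152 kJ/mol.

-152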